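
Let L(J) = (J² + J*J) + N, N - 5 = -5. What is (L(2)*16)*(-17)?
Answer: -2176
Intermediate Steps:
N = 0 (N = 5 - 5 = 0)
L(J) = 2*J² (L(J) = (J² + J*J) + 0 = (J² + J²) + 0 = 2*J² + 0 = 2*J²)
(L(2)*16)*(-17) = ((2*2²)*16)*(-17) = ((2*4)*16)*(-17) = (8*16)*(-17) = 128*(-17) = -2176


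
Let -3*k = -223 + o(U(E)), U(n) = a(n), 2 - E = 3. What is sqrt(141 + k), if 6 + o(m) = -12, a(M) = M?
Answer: 2*sqrt(498)/3 ≈ 14.877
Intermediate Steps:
E = -1 (E = 2 - 1*3 = 2 - 3 = -1)
U(n) = n
o(m) = -18 (o(m) = -6 - 12 = -18)
k = 241/3 (k = -(-223 - 18)/3 = -1/3*(-241) = 241/3 ≈ 80.333)
sqrt(141 + k) = sqrt(141 + 241/3) = sqrt(664/3) = 2*sqrt(498)/3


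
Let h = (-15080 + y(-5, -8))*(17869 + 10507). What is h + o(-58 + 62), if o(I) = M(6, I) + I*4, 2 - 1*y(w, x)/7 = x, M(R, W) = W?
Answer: -425923740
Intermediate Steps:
y(w, x) = 14 - 7*x
o(I) = 5*I (o(I) = I + I*4 = I + 4*I = 5*I)
h = -425923760 (h = (-15080 + (14 - 7*(-8)))*(17869 + 10507) = (-15080 + (14 + 56))*28376 = (-15080 + 70)*28376 = -15010*28376 = -425923760)
h + o(-58 + 62) = -425923760 + 5*(-58 + 62) = -425923760 + 5*4 = -425923760 + 20 = -425923740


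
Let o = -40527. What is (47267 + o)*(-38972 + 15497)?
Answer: -158221500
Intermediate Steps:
(47267 + o)*(-38972 + 15497) = (47267 - 40527)*(-38972 + 15497) = 6740*(-23475) = -158221500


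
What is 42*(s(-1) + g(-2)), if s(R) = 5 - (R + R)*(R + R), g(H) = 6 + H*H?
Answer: 462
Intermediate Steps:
g(H) = 6 + H²
s(R) = 5 - 4*R² (s(R) = 5 - 2*R*2*R = 5 - 4*R²)
42*(s(-1) + g(-2)) = 42*((5 - 4*(-1)²) + (6 + (-2)²)) = 42*((5 - 4*1) + (6 + 4)) = 42*((5 - 4) + 10) = 42*(1 + 10) = 42*11 = 462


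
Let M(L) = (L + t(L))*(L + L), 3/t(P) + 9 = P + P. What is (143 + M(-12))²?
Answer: 22705225/121 ≈ 1.8765e+5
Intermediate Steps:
t(P) = 3/(-9 + 2*P) (t(P) = 3/(-9 + (P + P)) = 3/(-9 + 2*P))
M(L) = 2*L*(L + 3/(-9 + 2*L)) (M(L) = (L + 3/(-9 + 2*L))*(L + L) = (L + 3/(-9 + 2*L))*(2*L) = 2*L*(L + 3/(-9 + 2*L)))
(143 + M(-12))² = (143 + 2*(-12)*(3 - 12*(-9 + 2*(-12)))/(-9 + 2*(-12)))² = (143 + 2*(-12)*(3 - 12*(-9 - 24))/(-9 - 24))² = (143 + 2*(-12)*(3 - 12*(-33))/(-33))² = (143 + 2*(-12)*(-1/33)*(3 + 396))² = (143 + 2*(-12)*(-1/33)*399)² = (143 + 3192/11)² = (4765/11)² = 22705225/121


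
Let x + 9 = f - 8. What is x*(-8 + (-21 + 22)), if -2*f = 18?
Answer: 182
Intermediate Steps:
f = -9 (f = -½*18 = -9)
x = -26 (x = -9 + (-9 - 8) = -9 - 17 = -26)
x*(-8 + (-21 + 22)) = -26*(-8 + (-21 + 22)) = -26*(-8 + 1) = -26*(-7) = 182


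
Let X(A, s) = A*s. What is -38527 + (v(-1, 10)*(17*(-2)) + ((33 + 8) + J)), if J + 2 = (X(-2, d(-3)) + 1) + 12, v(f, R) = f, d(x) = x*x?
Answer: -38459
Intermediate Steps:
d(x) = x**2
J = -7 (J = -2 + ((-2*(-3)**2 + 1) + 12) = -2 + ((-2*9 + 1) + 12) = -2 + ((-18 + 1) + 12) = -2 + (-17 + 12) = -2 - 5 = -7)
-38527 + (v(-1, 10)*(17*(-2)) + ((33 + 8) + J)) = -38527 + (-17*(-2) + ((33 + 8) - 7)) = -38527 + (-1*(-34) + (41 - 7)) = -38527 + (34 + 34) = -38527 + 68 = -38459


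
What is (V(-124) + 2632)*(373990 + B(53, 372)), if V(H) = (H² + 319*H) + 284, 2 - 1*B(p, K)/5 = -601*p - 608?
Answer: -11403989520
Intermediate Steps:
B(p, K) = 3050 + 3005*p (B(p, K) = 10 - 5*(-601*p - 608) = 10 - 5*(-608 - 601*p) = 10 + (3040 + 3005*p) = 3050 + 3005*p)
V(H) = 284 + H² + 319*H
(V(-124) + 2632)*(373990 + B(53, 372)) = ((284 + (-124)² + 319*(-124)) + 2632)*(373990 + (3050 + 3005*53)) = ((284 + 15376 - 39556) + 2632)*(373990 + (3050 + 159265)) = (-23896 + 2632)*(373990 + 162315) = -21264*536305 = -11403989520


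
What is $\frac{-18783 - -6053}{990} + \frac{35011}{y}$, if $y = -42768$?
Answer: $- \frac{53177}{3888} \approx -13.677$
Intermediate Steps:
$\frac{-18783 - -6053}{990} + \frac{35011}{y} = \frac{-18783 - -6053}{990} + \frac{35011}{-42768} = \left(-18783 + 6053\right) \frac{1}{990} + 35011 \left(- \frac{1}{42768}\right) = \left(-12730\right) \frac{1}{990} - \frac{35011}{42768} = - \frac{1273}{99} - \frac{35011}{42768} = - \frac{53177}{3888}$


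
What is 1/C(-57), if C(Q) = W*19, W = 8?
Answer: 1/152 ≈ 0.0065789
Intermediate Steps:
C(Q) = 152 (C(Q) = 8*19 = 152)
1/C(-57) = 1/152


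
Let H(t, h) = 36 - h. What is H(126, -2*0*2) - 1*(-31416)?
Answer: 31452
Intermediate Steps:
H(126, -2*0*2) - 1*(-31416) = (36 - (-2*0)*2) - 1*(-31416) = (36 - 0*2) + 31416 = (36 - 1*0) + 31416 = (36 + 0) + 31416 = 36 + 31416 = 31452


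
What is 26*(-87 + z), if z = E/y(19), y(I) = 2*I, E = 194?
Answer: -40456/19 ≈ -2129.3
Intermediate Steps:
z = 97/19 (z = 194/((2*19)) = 194/38 = 194*(1/38) = 97/19 ≈ 5.1053)
26*(-87 + z) = 26*(-87 + 97/19) = 26*(-1556/19) = -40456/19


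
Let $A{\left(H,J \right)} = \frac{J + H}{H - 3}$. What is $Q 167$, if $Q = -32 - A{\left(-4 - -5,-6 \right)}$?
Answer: $- \frac{11523}{2} \approx -5761.5$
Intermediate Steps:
$A{\left(H,J \right)} = \frac{H + J}{-3 + H}$
$Q = - \frac{69}{2}$ ($Q = -32 - \frac{\left(-4 - -5\right) - 6}{-3 - -1} = -32 - \frac{\left(-4 + 5\right) - 6}{-3 + \left(-4 + 5\right)} = -32 - \frac{1 - 6}{-3 + 1} = -32 - \frac{1}{-2} \left(-5\right) = -32 - \left(- \frac{1}{2}\right) \left(-5\right) = -32 - \frac{5}{2} = - \frac{69}{2} \approx -34.5$)
$Q 167 = \left(- \frac{69}{2}\right) 167 = - \frac{11523}{2}$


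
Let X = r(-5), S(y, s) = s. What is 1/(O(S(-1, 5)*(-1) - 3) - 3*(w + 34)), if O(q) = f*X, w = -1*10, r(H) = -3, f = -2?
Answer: -1/66 ≈ -0.015152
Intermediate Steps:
X = -3
w = -10
O(q) = 6 (O(q) = -2*(-3) = 6)
1/(O(S(-1, 5)*(-1) - 3) - 3*(w + 34)) = 1/(6 - 3*(-10 + 34)) = 1/(6 - 3*24) = 1/(6 - 72) = 1/(-66) = -1/66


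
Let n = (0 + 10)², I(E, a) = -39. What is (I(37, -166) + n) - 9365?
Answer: -9304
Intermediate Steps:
n = 100 (n = 10² = 100)
(I(37, -166) + n) - 9365 = (-39 + 100) - 9365 = 61 - 9365 = -9304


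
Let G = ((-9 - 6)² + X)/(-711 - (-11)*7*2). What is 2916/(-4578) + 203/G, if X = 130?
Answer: -86445703/270865 ≈ -319.15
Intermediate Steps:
G = -355/557 (G = ((-9 - 6)² + 130)/(-711 - (-11)*7*2) = ((-15)² + 130)/(-711 - 11*(-7)*2) = (225 + 130)/(-711 + 77*2) = 355/(-711 + 154) = 355/(-557) = 355*(-1/557) = -355/557 ≈ -0.63734)
2916/(-4578) + 203/G = 2916/(-4578) + 203/(-355/557) = 2916*(-1/4578) + 203*(-557/355) = -486/763 - 113071/355 = -86445703/270865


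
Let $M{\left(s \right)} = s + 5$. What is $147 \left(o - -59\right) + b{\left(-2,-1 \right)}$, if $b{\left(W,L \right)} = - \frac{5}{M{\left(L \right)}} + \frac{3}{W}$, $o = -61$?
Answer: $- \frac{1187}{4} \approx -296.75$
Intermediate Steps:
$M{\left(s \right)} = 5 + s$
$b{\left(W,L \right)} = - \frac{5}{5 + L} + \frac{3}{W}$
$147 \left(o - -59\right) + b{\left(-2,-1 \right)} = 147 \left(-61 - -59\right) - \left(\frac{3}{2} + \frac{5}{5 - 1}\right) = 147 \left(-61 + 59\right) - \left(\frac{3}{2} + \frac{5}{4}\right) = 147 \left(-2\right) - \frac{11}{4} = -294 - \frac{11}{4} = - \frac{1187}{4}$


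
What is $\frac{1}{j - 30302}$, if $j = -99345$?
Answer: $- \frac{1}{129647} \approx -7.7133 \cdot 10^{-6}$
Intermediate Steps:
$\frac{1}{j - 30302} = \frac{1}{-99345 - 30302} = \frac{1}{-129647} = - \frac{1}{129647}$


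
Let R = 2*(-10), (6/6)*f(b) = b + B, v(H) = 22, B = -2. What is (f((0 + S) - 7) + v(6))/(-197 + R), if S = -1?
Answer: -12/217 ≈ -0.055300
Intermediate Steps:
f(b) = -2 + b (f(b) = b - 2 = -2 + b)
R = -20
(f((0 + S) - 7) + v(6))/(-197 + R) = ((-2 + ((0 - 1) - 7)) + 22)/(-197 - 20) = ((-2 + (-1 - 7)) + 22)/(-217) = ((-2 - 8) + 22)*(-1/217) = (-10 + 22)*(-1/217) = 12*(-1/217) = -12/217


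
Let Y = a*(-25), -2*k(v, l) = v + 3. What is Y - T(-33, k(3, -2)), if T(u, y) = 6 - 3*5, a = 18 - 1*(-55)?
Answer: -1816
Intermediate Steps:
k(v, l) = -3/2 - v/2 (k(v, l) = -(v + 3)/2 = -(3 + v)/2 = -3/2 - v/2)
a = 73 (a = 18 + 55 = 73)
T(u, y) = -9 (T(u, y) = 6 - 15 = -9)
Y = -1825 (Y = 73*(-25) = -1825)
Y - T(-33, k(3, -2)) = -1825 - 1*(-9) = -1825 + 9 = -1816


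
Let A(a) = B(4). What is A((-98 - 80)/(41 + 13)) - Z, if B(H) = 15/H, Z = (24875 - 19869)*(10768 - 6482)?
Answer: -85822849/4 ≈ -2.1456e+7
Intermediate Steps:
Z = 21455716 (Z = 5006*4286 = 21455716)
A(a) = 15/4
A((-98 - 80)/(41 + 13)) - Z = 15/4 - 1*21455716 = 15/4 - 21455716 = -85822849/4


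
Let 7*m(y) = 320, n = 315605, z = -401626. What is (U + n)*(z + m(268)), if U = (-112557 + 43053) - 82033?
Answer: -461205320216/7 ≈ -6.5886e+10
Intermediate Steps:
U = -151537 (U = -69504 - 82033 = -151537)
m(y) = 320/7 (m(y) = (1/7)*320 = 320/7)
(U + n)*(z + m(268)) = (-151537 + 315605)*(-401626 + 320/7) = 164068*(-2811062/7) = -461205320216/7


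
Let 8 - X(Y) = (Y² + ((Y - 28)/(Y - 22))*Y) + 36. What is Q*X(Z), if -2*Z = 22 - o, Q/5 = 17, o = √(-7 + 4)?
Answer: 255*(-11860*I - 1099*√3)/(4*(√3 + 66*I)) ≈ -11496.0 + 1536.9*I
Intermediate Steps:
o = I*√3 (o = √(-3) = I*√3 ≈ 1.732*I)
Q = 85 (Q = 5*17 = 85)
Z = -11 + I*√3/2 (Z = -(22 - I*√3)/2 = -11 + I*√3/2 ≈ -11.0 + 0.86602*I)
X(Y) = -28 - Y² - Y*(-28 + Y)/(-22 + Y) (X(Y) = 8 - ((Y² + ((Y - 28)/(Y - 22))*Y) + 36) = 8 - ((Y² + ((-28 + Y)/(-22 + Y))*Y) + 36) = 8 - ((Y² + Y*(-28 + Y)/(-22 + Y)) + 36) = 8 - (36 + Y² + Y*(-28 + Y)/(-22 + Y)) = 8 + (-36 - Y² - Y*(-28 + Y)/(-22 + Y)) = -28 - Y² - Y*(-28 + Y)/(-22 + Y))
Q*X(Z) = 85*((616 - (-11 + I*√3/2)³ + 21*(-11 + I*√3/2)²)/(-22 + (-11 + I*√3/2))) = 85*((616 - (-11 + I*√3/2)³ + 21*(-11 + I*√3/2)²)/(-33 + I*√3/2)) = 85*(616 - (-11 + I*√3/2)³ + 21*(-11 + I*√3/2)²)/(-33 + I*√3/2)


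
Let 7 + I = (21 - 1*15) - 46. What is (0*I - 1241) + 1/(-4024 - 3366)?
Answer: -9170991/7390 ≈ -1241.0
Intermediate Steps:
I = -47 (I = -7 + ((21 - 1*15) - 46) = -7 + ((21 - 15) - 46) = -7 + (6 - 46) = -7 - 40 = -47)
(0*I - 1241) + 1/(-4024 - 3366) = (0*(-47) - 1241) + 1/(-4024 - 3366) = (0 - 1241) + 1/(-7390) = -1241 - 1/7390 = -9170991/7390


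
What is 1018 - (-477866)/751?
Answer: 1242384/751 ≈ 1654.3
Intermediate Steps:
1018 - (-477866)/751 = 1018 - 1418*(-337/751) = 1018 + 477866/751 = 1242384/751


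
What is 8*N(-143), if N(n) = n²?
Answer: 163592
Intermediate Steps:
8*N(-143) = 8*(-143)² = 8*20449 = 163592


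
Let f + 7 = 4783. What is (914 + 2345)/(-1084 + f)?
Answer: 3259/3692 ≈ 0.88272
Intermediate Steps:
f = 4776 (f = -7 + 4783 = 4776)
(914 + 2345)/(-1084 + f) = (914 + 2345)/(-1084 + 4776) = 3259/3692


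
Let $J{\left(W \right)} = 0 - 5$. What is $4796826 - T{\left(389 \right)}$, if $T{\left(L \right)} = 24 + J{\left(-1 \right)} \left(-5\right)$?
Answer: $4796777$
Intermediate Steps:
$J{\left(W \right)} = -5$ ($J{\left(W \right)} = 0 - 5 = -5$)
$T{\left(L \right)} = 49$ ($T{\left(L \right)} = 24 - -25 = 24 + 25 = 49$)
$4796826 - T{\left(389 \right)} = 4796826 - 49 = 4796777$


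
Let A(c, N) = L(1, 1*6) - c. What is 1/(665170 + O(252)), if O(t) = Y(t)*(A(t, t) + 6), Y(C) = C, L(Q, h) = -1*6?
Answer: 1/601666 ≈ 1.6621e-6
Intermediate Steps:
L(Q, h) = -6
A(c, N) = -6 - c
O(t) = -t**2 (O(t) = t*((-6 - t) + 6) = t*(-t) = -t**2)
1/(665170 + O(252)) = 1/(665170 - 1*252**2) = 1/(665170 - 1*63504) = 1/(665170 - 63504) = 1/601666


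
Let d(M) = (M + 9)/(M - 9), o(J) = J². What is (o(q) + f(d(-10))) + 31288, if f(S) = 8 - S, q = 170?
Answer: 1143723/19 ≈ 60196.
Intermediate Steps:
d(M) = (9 + M)/(-9 + M)
(o(q) + f(d(-10))) + 31288 = (170² + (8 - (9 - 10)/(-9 - 10))) + 31288 = (28900 + (8 - (-1)/(-19))) + 31288 = (28900 + (8 - (-1)*(-1)/19)) + 31288 = (28900 + (8 - 1*1/19)) + 31288 = (28900 + (8 - 1/19)) + 31288 = (28900 + 151/19) + 31288 = 549251/19 + 31288 = 1143723/19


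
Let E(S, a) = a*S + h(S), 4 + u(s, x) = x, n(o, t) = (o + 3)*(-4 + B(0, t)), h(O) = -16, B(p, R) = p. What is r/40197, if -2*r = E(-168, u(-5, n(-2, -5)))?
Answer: -664/40197 ≈ -0.016519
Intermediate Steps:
n(o, t) = -12 - 4*o (n(o, t) = (o + 3)*(-4 + 0) = (3 + o)*(-4) = -12 - 4*o)
u(s, x) = -4 + x
E(S, a) = -16 + S*a (E(S, a) = a*S - 16 = S*a - 16 = -16 + S*a)
r = -664 (r = -(-16 - 168*(-4 + (-12 - 4*(-2))))/2 = -(-16 - 168*(-4 + (-12 + 8)))/2 = -(-16 - 168*(-4 - 4))/2 = -(-16 - 168*(-8))/2 = -(-16 + 1344)/2 = -1/2*1328 = -664)
r/40197 = -664/40197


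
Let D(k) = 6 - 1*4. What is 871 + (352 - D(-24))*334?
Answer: 117771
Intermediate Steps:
D(k) = 2 (D(k) = 6 - 4 = 2)
871 + (352 - D(-24))*334 = 871 + (352 - 1*2)*334 = 871 + (352 - 2)*334 = 871 + 350*334 = 871 + 116900 = 117771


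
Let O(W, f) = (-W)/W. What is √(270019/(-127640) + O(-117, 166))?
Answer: I*√12689298690/63820 ≈ 1.7651*I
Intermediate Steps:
O(W, f) = -1
√(270019/(-127640) + O(-117, 166)) = √(270019/(-127640) - 1) = √(270019*(-1/127640) - 1) = √(-270019/127640 - 1) = √(-397659/127640) = I*√12689298690/63820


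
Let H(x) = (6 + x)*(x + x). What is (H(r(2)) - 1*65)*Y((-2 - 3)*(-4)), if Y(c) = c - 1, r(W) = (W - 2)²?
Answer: -1235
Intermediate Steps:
r(W) = (-2 + W)²
Y(c) = -1 + c
H(x) = 2*x*(6 + x) (H(x) = (6 + x)*(2*x) = 2*x*(6 + x))
(H(r(2)) - 1*65)*Y((-2 - 3)*(-4)) = (2*(-2 + 2)²*(6 + (-2 + 2)²) - 1*65)*(-1 + (-2 - 3)*(-4)) = (2*0²*(6 + 0²) - 65)*(-1 - 5*(-4)) = (2*0*(6 + 0) - 65)*(-1 + 20) = (2*0*6 - 65)*19 = (0 - 65)*19 = -65*19 = -1235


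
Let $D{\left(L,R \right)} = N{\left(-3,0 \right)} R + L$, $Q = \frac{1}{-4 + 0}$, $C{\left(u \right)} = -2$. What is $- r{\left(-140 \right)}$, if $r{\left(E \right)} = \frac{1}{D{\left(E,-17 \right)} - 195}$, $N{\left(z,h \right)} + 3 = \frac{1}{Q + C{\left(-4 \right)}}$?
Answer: $\frac{9}{2488} \approx 0.0036174$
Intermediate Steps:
$Q = - \frac{1}{4}$ ($Q = \frac{1}{-4} = - \frac{1}{4} \approx -0.25$)
$N{\left(z,h \right)} = - \frac{31}{9}$ ($N{\left(z,h \right)} = -3 + \frac{1}{- \frac{1}{4} - 2} = -3 + \frac{1}{- \frac{9}{4}} = -3 - \frac{4}{9} = - \frac{31}{9}$)
$D{\left(L,R \right)} = L - \frac{31 R}{9}$ ($D{\left(L,R \right)} = - \frac{31 R}{9} + L = L - \frac{31 R}{9}$)
$r{\left(E \right)} = \frac{1}{- \frac{1228}{9} + E}$ ($r{\left(E \right)} = \frac{1}{\left(E - - \frac{527}{9}\right) - 195} = \frac{1}{\left(E + \frac{527}{9}\right) - 195} = \frac{1}{\left(\frac{527}{9} + E\right) - 195} = \frac{1}{- \frac{1228}{9} + E}$)
$- r{\left(-140 \right)} = - \frac{9}{-1228 + 9 \left(-140\right)} = - \frac{9}{-1228 - 1260} = - \frac{9}{-2488} = - \frac{9 \left(-1\right)}{2488} = \left(-1\right) \left(- \frac{9}{2488}\right) = \frac{9}{2488}$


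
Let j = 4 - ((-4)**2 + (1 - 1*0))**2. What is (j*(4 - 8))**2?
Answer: 1299600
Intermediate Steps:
j = -285 (j = 4 - (16 + (1 + 0))**2 = 4 - (16 + 1)**2 = 4 - 1*17**2 = 4 - 1*289 = 4 - 289 = -285)
(j*(4 - 8))**2 = (-285*(4 - 8))**2 = (-285*(-4))**2 = 1140**2 = 1299600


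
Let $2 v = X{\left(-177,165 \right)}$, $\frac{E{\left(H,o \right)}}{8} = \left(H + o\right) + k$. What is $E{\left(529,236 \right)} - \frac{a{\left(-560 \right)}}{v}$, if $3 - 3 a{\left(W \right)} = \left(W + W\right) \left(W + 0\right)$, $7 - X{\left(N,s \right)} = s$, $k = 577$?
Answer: $\frac{1917235}{237} \approx 8089.6$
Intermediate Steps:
$E{\left(H,o \right)} = 4616 + 8 H + 8 o$ ($E{\left(H,o \right)} = 8 \left(\left(H + o\right) + 577\right) = 8 \left(577 + H + o\right) = 4616 + 8 H + 8 o$)
$X{\left(N,s \right)} = 7 - s$
$v = -79$ ($v = \frac{7 - 165}{2} = \frac{1}{2} \left(-158\right) = -79$)
$a{\left(W \right)} = 1 - \frac{2 W^{2}}{3}$ ($a{\left(W \right)} = 1 - \frac{\left(W + W\right) \left(W + 0\right)}{3} = 1 - \frac{2 W W}{3} = 1 - \frac{2 W^{2}}{3}$)
$E{\left(529,236 \right)} - \frac{a{\left(-560 \right)}}{v} = \left(4616 + 8 \cdot 529 + 8 \cdot 236\right) - \frac{1 - \frac{2 \left(-560\right)^{2}}{3}}{-79} = \left(4616 + 4232 + 1888\right) - \left(1 - \frac{627200}{3}\right) \left(- \frac{1}{79}\right) = 10736 - \left(1 - \frac{627200}{3}\right) \left(- \frac{1}{79}\right) = 10736 - \left(- \frac{627197}{3}\right) \left(- \frac{1}{79}\right) = 10736 - \frac{627197}{237} = \frac{1917235}{237}$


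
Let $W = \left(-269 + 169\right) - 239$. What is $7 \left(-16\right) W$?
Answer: $37968$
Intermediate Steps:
$W = -339$ ($W = -100 - 239 = -339$)
$7 \left(-16\right) W = 7 \left(-16\right) \left(-339\right) = \left(-112\right) \left(-339\right) = 37968$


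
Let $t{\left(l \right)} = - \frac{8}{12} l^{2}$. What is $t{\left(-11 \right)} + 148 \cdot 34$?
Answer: $\frac{14854}{3} \approx 4951.3$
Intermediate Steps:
$t{\left(l \right)} = - \frac{2 l^{2}}{3}$ ($t{\left(l \right)} = \left(-8\right) \frac{1}{12} l^{2} = - \frac{2 l^{2}}{3}$)
$t{\left(-11 \right)} + 148 \cdot 34 = - \frac{2 \left(-11\right)^{2}}{3} + 148 \cdot 34 = \left(- \frac{2}{3}\right) 121 + 5032 = - \frac{242}{3} + 5032 = \frac{14854}{3}$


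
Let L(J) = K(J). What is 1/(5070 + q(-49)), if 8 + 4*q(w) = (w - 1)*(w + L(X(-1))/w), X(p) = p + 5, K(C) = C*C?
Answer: 98/557089 ≈ 0.00017591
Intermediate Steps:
K(C) = C²
X(p) = 5 + p
L(J) = J²
q(w) = -2 + (-1 + w)*(w + 16/w)/4 (q(w) = -2 + ((w - 1)*(w + (5 - 1)²/w))/4 = -2 + ((-1 + w)*(w + 4²/w))/4 = -2 + ((-1 + w)*(w + 16/w))/4 = -2 + (-1 + w)*(w + 16/w)/4)
1/(5070 + q(-49)) = 1/(5070 + (¼)*(-16 - 49*(8 + (-49)² - 1*(-49)))/(-49)) = 1/(5070 + (¼)*(-1/49)*(-16 - 49*(8 + 2401 + 49))) = 1/(5070 + (¼)*(-1/49)*(-16 - 49*2458)) = 1/(5070 + (¼)*(-1/49)*(-16 - 120442)) = 1/(5070 + (¼)*(-1/49)*(-120458)) = 1/(5070 + 60229/98) = 1/(557089/98) = 98/557089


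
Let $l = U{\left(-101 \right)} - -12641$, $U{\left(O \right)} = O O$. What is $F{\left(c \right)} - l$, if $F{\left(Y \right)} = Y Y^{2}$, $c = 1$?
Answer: $-22841$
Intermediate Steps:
$U{\left(O \right)} = O^{2}$
$l = 22842$ ($l = \left(-101\right)^{2} - -12641 = 10201 + 12641 = 22842$)
$F{\left(Y \right)} = Y^{3}$
$F{\left(c \right)} - l = 1^{3} - 22842 = 1 - 22842 = -22841$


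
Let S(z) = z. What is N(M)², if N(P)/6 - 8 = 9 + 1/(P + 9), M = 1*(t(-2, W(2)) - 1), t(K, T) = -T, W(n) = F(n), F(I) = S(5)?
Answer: 10816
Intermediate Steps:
F(I) = 5
W(n) = 5
M = -6 (M = 1*(-1*5 - 1) = 1*(-5 - 1) = 1*(-6) = -6)
N(P) = 102 + 6/(9 + P) (N(P) = 48 + 6*(9 + 1/(P + 9)) = 48 + 6*(9 + 1/(9 + P)) = 48 + (54 + 6/(9 + P)) = 102 + 6/(9 + P))
N(M)² = (6*(154 + 17*(-6))/(9 - 6))² = (6*(154 - 102)/3)² = (6*(⅓)*52)² = 104² = 10816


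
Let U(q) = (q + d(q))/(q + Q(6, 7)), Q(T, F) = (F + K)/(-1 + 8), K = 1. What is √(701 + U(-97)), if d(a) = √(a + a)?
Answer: √(316074550 - 4697*I*√194)/671 ≈ 26.496 - 0.002742*I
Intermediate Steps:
d(a) = √2*√a (d(a) = √(2*a) = √2*√a)
Q(T, F) = ⅐ + F/7 (Q(T, F) = (F + 1)/(-1 + 8) = (1 + F)/7 = (1 + F)*(⅐) = ⅐ + F/7)
U(q) = (q + √2*√q)/(8/7 + q) (U(q) = (q + √2*√q)/(q + (⅐ + (⅐)*7)) = (q + √2*√q)/(q + (⅐ + 1)) = (q + √2*√q)/(q + 8/7) = (q + √2*√q)/(8/7 + q))
√(701 + U(-97)) = √(701 + 7*(-97 + √2*√(-97))/(8 + 7*(-97))) = √(701 + 7*(-97 + √2*(I*√97))/(8 - 679)) = √(701 + 7*(-97 + I*√194)/(-671)) = √(701 + 7*(-1/671)*(-97 + I*√194)) = √(701 + (679/671 - 7*I*√194/671)) = √(471050/671 - 7*I*√194/671)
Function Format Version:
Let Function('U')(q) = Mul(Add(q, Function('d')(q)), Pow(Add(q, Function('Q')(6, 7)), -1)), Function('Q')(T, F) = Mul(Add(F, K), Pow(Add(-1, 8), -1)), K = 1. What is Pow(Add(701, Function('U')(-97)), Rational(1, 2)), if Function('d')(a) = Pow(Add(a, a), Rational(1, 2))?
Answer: Mul(Rational(1, 671), Pow(Add(316074550, Mul(-4697, I, Pow(194, Rational(1, 2)))), Rational(1, 2))) ≈ Add(26.496, Mul(-0.0027420, I))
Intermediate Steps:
Function('d')(a) = Mul(Pow(2, Rational(1, 2)), Pow(a, Rational(1, 2))) (Function('d')(a) = Pow(Mul(2, a), Rational(1, 2)) = Mul(Pow(2, Rational(1, 2)), Pow(a, Rational(1, 2))))
Function('Q')(T, F) = Add(Rational(1, 7), Mul(Rational(1, 7), F)) (Function('Q')(T, F) = Mul(Add(F, 1), Pow(Add(-1, 8), -1)) = Mul(Add(1, F), Pow(7, -1)) = Mul(Add(1, F), Rational(1, 7)) = Add(Rational(1, 7), Mul(Rational(1, 7), F)))
Function('U')(q) = Mul(Pow(Add(Rational(8, 7), q), -1), Add(q, Mul(Pow(2, Rational(1, 2)), Pow(q, Rational(1, 2))))) (Function('U')(q) = Mul(Add(q, Mul(Pow(2, Rational(1, 2)), Pow(q, Rational(1, 2)))), Pow(Add(q, Add(Rational(1, 7), Mul(Rational(1, 7), 7))), -1)) = Mul(Add(q, Mul(Pow(2, Rational(1, 2)), Pow(q, Rational(1, 2)))), Pow(Add(q, Add(Rational(1, 7), 1)), -1)) = Mul(Add(q, Mul(Pow(2, Rational(1, 2)), Pow(q, Rational(1, 2)))), Pow(Add(q, Rational(8, 7)), -1)) = Mul(Add(q, Mul(Pow(2, Rational(1, 2)), Pow(q, Rational(1, 2)))), Pow(Add(Rational(8, 7), q), -1)) = Mul(Pow(Add(Rational(8, 7), q), -1), Add(q, Mul(Pow(2, Rational(1, 2)), Pow(q, Rational(1, 2))))))
Pow(Add(701, Function('U')(-97)), Rational(1, 2)) = Pow(Add(701, Mul(7, Pow(Add(8, Mul(7, -97)), -1), Add(-97, Mul(Pow(2, Rational(1, 2)), Pow(-97, Rational(1, 2)))))), Rational(1, 2)) = Pow(Add(701, Mul(7, Pow(Add(8, -679), -1), Add(-97, Mul(Pow(2, Rational(1, 2)), Mul(I, Pow(97, Rational(1, 2))))))), Rational(1, 2)) = Pow(Add(701, Mul(7, Pow(-671, -1), Add(-97, Mul(I, Pow(194, Rational(1, 2)))))), Rational(1, 2)) = Pow(Add(701, Mul(7, Rational(-1, 671), Add(-97, Mul(I, Pow(194, Rational(1, 2)))))), Rational(1, 2)) = Pow(Add(701, Add(Rational(679, 671), Mul(Rational(-7, 671), I, Pow(194, Rational(1, 2))))), Rational(1, 2)) = Pow(Add(Rational(471050, 671), Mul(Rational(-7, 671), I, Pow(194, Rational(1, 2)))), Rational(1, 2))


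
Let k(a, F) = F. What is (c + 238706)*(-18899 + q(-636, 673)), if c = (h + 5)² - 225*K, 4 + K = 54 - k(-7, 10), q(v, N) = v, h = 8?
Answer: -4490608125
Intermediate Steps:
K = 40 (K = -4 + (54 - 1*10) = -4 + (54 - 10) = -4 + 44 = 40)
c = -8831 (c = (8 + 5)² - 225*40 = 13² - 9000 = 169 - 9000 = -8831)
(c + 238706)*(-18899 + q(-636, 673)) = (-8831 + 238706)*(-18899 - 636) = 229875*(-19535) = -4490608125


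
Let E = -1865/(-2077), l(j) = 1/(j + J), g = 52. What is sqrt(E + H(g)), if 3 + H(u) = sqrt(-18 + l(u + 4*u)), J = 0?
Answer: sqrt(-153252275800 + 560810770*I*sqrt(304135))/270010 ≈ 1.1472 + 1.8489*I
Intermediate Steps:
l(j) = 1/j (l(j) = 1/(j + 0) = 1/j)
H(u) = -3 + sqrt(-18 + 1/(5*u)) (H(u) = -3 + sqrt(-18 + 1/(u + 4*u)) = -3 + sqrt(-18 + 1/(5*u)))
E = 1865/2077 (E = -1865*(-1/2077) = 1865/2077 ≈ 0.89793)
sqrt(E + H(g)) = sqrt(1865/2077 + (-3 + sqrt(-450 + 5/52)/5)) = sqrt(1865/2077 + (-3 + sqrt(-23395/52)/5)) = sqrt(1865/2077 + (-3 + (I*sqrt(304135)/26)/5)) = sqrt(1865/2077 + (-3 + I*sqrt(304135)/130)) = sqrt(-4366/2077 + I*sqrt(304135)/130)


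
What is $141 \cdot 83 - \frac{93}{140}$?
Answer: $\frac{1638327}{140} \approx 11702.0$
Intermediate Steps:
$141 \cdot 83 - \frac{93}{140} = 11703 - \frac{93}{140} = \frac{1638327}{140}$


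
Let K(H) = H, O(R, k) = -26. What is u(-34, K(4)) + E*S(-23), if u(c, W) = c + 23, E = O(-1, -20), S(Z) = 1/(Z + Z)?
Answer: -240/23 ≈ -10.435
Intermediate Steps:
S(Z) = 1/(2*Z)
E = -26
u(c, W) = 23 + c
u(-34, K(4)) + E*S(-23) = (23 - 34) - 13/(-23) = -11 - 13*(-1)/23 = -11 - 26*(-1/46) = -11 + 13/23 = -240/23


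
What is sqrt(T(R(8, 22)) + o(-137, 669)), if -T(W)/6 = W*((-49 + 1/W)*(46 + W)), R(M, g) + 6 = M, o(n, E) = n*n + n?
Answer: 2*sqrt(11642) ≈ 215.80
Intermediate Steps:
o(n, E) = n + n**2 (o(n, E) = n**2 + n = n + n**2)
R(M, g) = -6 + M
T(W) = -6*W*(-49 + 1/W)*(46 + W)
sqrt(T(R(8, 22)) + o(-137, 669)) = sqrt((-276 + 294*(-6 + 8)**2 + 13518*(-6 + 8)) - 137*(1 - 137)) = sqrt((-276 + 294*2**2 + 13518*2) - 137*(-136)) = sqrt((-276 + 294*4 + 27036) + 18632) = sqrt((-276 + 1176 + 27036) + 18632) = sqrt(27936 + 18632) = sqrt(46568) = 2*sqrt(11642)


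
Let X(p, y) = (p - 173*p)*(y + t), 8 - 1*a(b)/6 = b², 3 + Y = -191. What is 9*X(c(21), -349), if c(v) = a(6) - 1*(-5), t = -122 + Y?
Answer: -167795460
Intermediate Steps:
Y = -194 (Y = -3 - 191 = -194)
a(b) = 48 - 6*b²
t = -316 (t = -122 - 194 = -316)
c(v) = -163 (c(v) = (48 - 6*6²) - 1*(-5) = (48 - 6*36) + 5 = (48 - 216) + 5 = -168 + 5 = -163)
X(p, y) = -172*p*(-316 + y) (X(p, y) = (p - 173*p)*(y - 316) = (-172*p)*(-316 + y) = -172*p*(-316 + y))
9*X(c(21), -349) = 9*(172*(-163)*(316 - 1*(-349))) = 9*(172*(-163)*(316 + 349)) = 9*(172*(-163)*665) = 9*(-18643940) = -167795460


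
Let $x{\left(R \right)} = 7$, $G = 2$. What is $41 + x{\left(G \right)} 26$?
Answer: $223$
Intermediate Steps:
$41 + x{\left(G \right)} 26 = 41 + 7 \cdot 26 = 41 + 182 = 223$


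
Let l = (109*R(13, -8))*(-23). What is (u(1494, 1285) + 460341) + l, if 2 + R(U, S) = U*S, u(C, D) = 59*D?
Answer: 801898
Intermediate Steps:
R(U, S) = -2 + S*U (R(U, S) = -2 + U*S = -2 + S*U)
l = 265742 (l = (109*(-2 - 8*13))*(-23) = (109*(-2 - 104))*(-23) = (109*(-106))*(-23) = -11554*(-23) = 265742)
(u(1494, 1285) + 460341) + l = (59*1285 + 460341) + 265742 = (75815 + 460341) + 265742 = 536156 + 265742 = 801898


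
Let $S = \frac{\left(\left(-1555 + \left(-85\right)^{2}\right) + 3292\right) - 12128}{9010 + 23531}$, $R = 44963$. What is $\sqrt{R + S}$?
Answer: $\frac{\sqrt{47611967702997}}{32541} \approx 212.04$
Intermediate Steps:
$S = - \frac{3166}{32541}$ ($S = \frac{\left(\left(-1555 + 7225\right) + 3292\right) - 12128}{32541} = \left(\left(5670 + 3292\right) - 12128\right) \frac{1}{32541} = \left(8962 - 12128\right) \frac{1}{32541} = \left(-3166\right) \frac{1}{32541} = - \frac{3166}{32541} \approx -0.097293$)
$\sqrt{R + S} = \sqrt{44963 - \frac{3166}{32541}} = \sqrt{\frac{1463137817}{32541}} = \frac{\sqrt{47611967702997}}{32541}$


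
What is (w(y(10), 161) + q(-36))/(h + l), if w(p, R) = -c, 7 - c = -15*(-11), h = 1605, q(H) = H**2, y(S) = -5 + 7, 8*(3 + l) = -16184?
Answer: -1454/421 ≈ -3.4537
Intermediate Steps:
l = -2026 (l = -3 + (1/8)*(-16184) = -3 - 2023 = -2026)
y(S) = 2
c = -158 (c = 7 - (-15)*(-11) = 7 - 1*165 = 7 - 165 = -158)
w(p, R) = 158 (w(p, R) = -1*(-158) = 158)
(w(y(10), 161) + q(-36))/(h + l) = (158 + (-36)**2)/(1605 - 2026) = (158 + 1296)/(-421) = 1454*(-1/421) = -1454/421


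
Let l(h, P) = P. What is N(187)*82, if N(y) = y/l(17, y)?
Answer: 82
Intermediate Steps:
N(y) = 1 (N(y) = y/y = 1)
N(187)*82 = 1*82 = 82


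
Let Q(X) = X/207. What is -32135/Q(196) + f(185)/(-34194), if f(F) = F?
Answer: -113728321795/3351012 ≈ -33939.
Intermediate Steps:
Q(X) = X/207 (Q(X) = X*(1/207) = X/207)
-32135/Q(196) + f(185)/(-34194) = -32135/((1/207)*196) + 185/(-34194) = -32135/196/207 + 185*(-1/34194) = -32135*207/196 - 185/34194 = -6651945/196 - 185/34194 = -113728321795/3351012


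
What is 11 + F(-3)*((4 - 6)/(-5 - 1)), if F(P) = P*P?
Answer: 14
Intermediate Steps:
F(P) = P**2
11 + F(-3)*((4 - 6)/(-5 - 1)) = 11 + (-3)**2*((4 - 6)/(-5 - 1)) = 11 + 9*(-2/(-6)) = 11 + 9*(-2*(-1/6)) = 11 + 9*(1/3) = 11 + 3 = 14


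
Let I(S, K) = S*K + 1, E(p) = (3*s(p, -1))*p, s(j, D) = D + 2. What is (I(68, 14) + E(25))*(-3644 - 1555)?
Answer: -5344572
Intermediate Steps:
s(j, D) = 2 + D
E(p) = 3*p (E(p) = (3*(2 - 1))*p = (3*1)*p = 3*p)
I(S, K) = 1 + K*S (I(S, K) = K*S + 1 = 1 + K*S)
(I(68, 14) + E(25))*(-3644 - 1555) = ((1 + 14*68) + 3*25)*(-3644 - 1555) = ((1 + 952) + 75)*(-5199) = (953 + 75)*(-5199) = 1028*(-5199) = -5344572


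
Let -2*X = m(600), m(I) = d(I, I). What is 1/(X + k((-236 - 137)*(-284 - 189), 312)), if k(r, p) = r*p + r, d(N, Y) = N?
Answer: 1/55221977 ≈ 1.8109e-8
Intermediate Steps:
m(I) = I
k(r, p) = r + p*r (k(r, p) = p*r + r = r + p*r)
X = -300 (X = -1/2*600 = -300)
1/(X + k((-236 - 137)*(-284 - 189), 312)) = 1/(-300 + ((-236 - 137)*(-284 - 189))*(1 + 312)) = 1/(-300 - 373*(-473)*313) = 1/(-300 + 176429*313) = 1/(-300 + 55222277) = 1/55221977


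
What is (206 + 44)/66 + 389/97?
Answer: 24962/3201 ≈ 7.7982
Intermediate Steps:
(206 + 44)/66 + 389/97 = 250*(1/66) + 389*(1/97) = 125/33 + 389/97 = 24962/3201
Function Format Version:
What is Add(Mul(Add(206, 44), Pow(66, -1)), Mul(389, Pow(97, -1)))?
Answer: Rational(24962, 3201) ≈ 7.7982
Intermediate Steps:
Add(Mul(Add(206, 44), Pow(66, -1)), Mul(389, Pow(97, -1))) = Add(Mul(250, Rational(1, 66)), Mul(389, Rational(1, 97))) = Add(Rational(125, 33), Rational(389, 97)) = Rational(24962, 3201)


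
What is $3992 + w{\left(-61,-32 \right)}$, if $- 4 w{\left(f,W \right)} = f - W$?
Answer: $\frac{15997}{4} \approx 3999.3$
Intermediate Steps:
$w{\left(f,W \right)} = - \frac{f}{4} + \frac{W}{4}$ ($w{\left(f,W \right)} = - \frac{f - W}{4} = - \frac{f}{4} + \frac{W}{4}$)
$3992 + w{\left(-61,-32 \right)} = 3992 + \left(\left(- \frac{1}{4}\right) \left(-61\right) + \frac{1}{4} \left(-32\right)\right) = 3992 + \left(\frac{61}{4} - 8\right) = 3992 + \frac{29}{4} = \frac{15997}{4}$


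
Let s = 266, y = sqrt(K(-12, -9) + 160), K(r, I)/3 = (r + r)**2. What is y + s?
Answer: 266 + 4*sqrt(118) ≈ 309.45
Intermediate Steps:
K(r, I) = 12*r**2 (K(r, I) = 3*(r + r)**2 = 3*(2*r)**2 = 3*(4*r**2) = 12*r**2)
y = 4*sqrt(118) (y = sqrt(12*(-12)**2 + 160) = sqrt(12*144 + 160) = sqrt(1728 + 160) = sqrt(1888) = 4*sqrt(118) ≈ 43.451)
y + s = 4*sqrt(118) + 266 = 266 + 4*sqrt(118)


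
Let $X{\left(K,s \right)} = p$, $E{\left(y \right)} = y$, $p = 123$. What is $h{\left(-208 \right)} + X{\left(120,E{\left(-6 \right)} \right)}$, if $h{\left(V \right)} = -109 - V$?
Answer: $222$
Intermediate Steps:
$X{\left(K,s \right)} = 123$
$h{\left(-208 \right)} + X{\left(120,E{\left(-6 \right)} \right)} = \left(-109 - -208\right) + 123 = \left(-109 + 208\right) + 123 = 99 + 123 = 222$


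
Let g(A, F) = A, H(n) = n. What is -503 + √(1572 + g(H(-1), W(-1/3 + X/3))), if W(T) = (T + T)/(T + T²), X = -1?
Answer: -503 + √1571 ≈ -463.36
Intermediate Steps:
W(T) = 2*T/(T + T²) (W(T) = (2*T)/(T + T²) = 2*T/(T + T²))
-503 + √(1572 + g(H(-1), W(-1/3 + X/3))) = -503 + √(1572 - 1) = -503 + √1571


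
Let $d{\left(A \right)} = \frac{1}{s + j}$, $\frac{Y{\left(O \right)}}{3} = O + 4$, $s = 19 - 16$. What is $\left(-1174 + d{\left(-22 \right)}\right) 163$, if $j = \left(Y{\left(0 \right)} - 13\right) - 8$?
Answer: $- \frac{1148335}{6} \approx -1.9139 \cdot 10^{5}$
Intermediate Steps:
$s = 3$
$Y{\left(O \right)} = 12 + 3 O$ ($Y{\left(O \right)} = 3 \left(O + 4\right) = 3 \left(4 + O\right) = 12 + 3 O$)
$j = -9$ ($j = \left(\left(12 + 3 \cdot 0\right) - 13\right) - 8 = \left(\left(12 + 0\right) - 13\right) - 8 = \left(12 - 13\right) - 8 = -1 - 8 = -9$)
$d{\left(A \right)} = - \frac{1}{6}$ ($d{\left(A \right)} = \frac{1}{3 - 9} = \frac{1}{-6} = - \frac{1}{6}$)
$\left(-1174 + d{\left(-22 \right)}\right) 163 = \left(-1174 - \frac{1}{6}\right) 163 = \left(- \frac{7045}{6}\right) 163 = - \frac{1148335}{6}$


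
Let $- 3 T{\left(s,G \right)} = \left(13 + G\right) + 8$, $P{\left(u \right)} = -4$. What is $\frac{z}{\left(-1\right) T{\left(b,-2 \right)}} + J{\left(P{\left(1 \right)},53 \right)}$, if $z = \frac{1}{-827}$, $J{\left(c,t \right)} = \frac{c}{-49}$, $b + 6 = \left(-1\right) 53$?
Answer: $\frac{62705}{769937} \approx 0.081442$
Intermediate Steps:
$b = -59$ ($b = -6 - 53 = -59$)
$T{\left(s,G \right)} = -7 - \frac{G}{3}$ ($T{\left(s,G \right)} = - \frac{\left(13 + G\right) + 8}{3} = - \frac{21 + G}{3} = -7 - \frac{G}{3}$)
$J{\left(c,t \right)} = - \frac{c}{49}$ ($J{\left(c,t \right)} = c \left(- \frac{1}{49}\right) = - \frac{c}{49}$)
$z = - \frac{1}{827} \approx -0.0012092$
$\frac{z}{\left(-1\right) T{\left(b,-2 \right)}} + J{\left(P{\left(1 \right)},53 \right)} = - \frac{1}{827 \left(- (-7 - - \frac{2}{3})\right)} - - \frac{4}{49} = - \frac{1}{827 \left(- (-7 + \frac{2}{3})\right)} + \frac{4}{49} = - \frac{1}{827 \left(\left(-1\right) \left(- \frac{19}{3}\right)\right)} + \frac{4}{49} = - \frac{1}{827 \cdot \frac{19}{3}} + \frac{4}{49} = \left(- \frac{1}{827}\right) \frac{3}{19} + \frac{4}{49} = - \frac{3}{15713} + \frac{4}{49} = \frac{62705}{769937}$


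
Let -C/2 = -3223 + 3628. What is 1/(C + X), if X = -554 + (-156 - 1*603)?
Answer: -1/2123 ≈ -0.00047103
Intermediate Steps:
C = -810 (C = -2*(-3223 + 3628) = -2*405 = -810)
X = -1313 (X = -554 + (-156 - 603) = -554 - 759 = -1313)
1/(C + X) = 1/(-810 - 1313) = 1/(-2123) = -1/2123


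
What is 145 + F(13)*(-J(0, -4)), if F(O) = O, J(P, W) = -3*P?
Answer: 145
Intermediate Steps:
145 + F(13)*(-J(0, -4)) = 145 + 13*(-(-3)*0) = 145 + 13*(-1*0) = 145 + 13*0 = 145 + 0 = 145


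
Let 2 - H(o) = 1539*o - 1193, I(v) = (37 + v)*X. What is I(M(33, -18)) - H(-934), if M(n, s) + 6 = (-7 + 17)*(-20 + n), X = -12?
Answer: -1440553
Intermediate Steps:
M(n, s) = -206 + 10*n (M(n, s) = -6 + (-7 + 17)*(-20 + n) = -6 + 10*(-20 + n) = -6 + (-200 + 10*n) = -206 + 10*n)
I(v) = -444 - 12*v (I(v) = (37 + v)*(-12) = -444 - 12*v)
H(o) = 1195 - 1539*o (H(o) = 2 - (1539*o - 1193) = 2 - (-1193 + 1539*o) = 2 + (1193 - 1539*o) = 1195 - 1539*o)
I(M(33, -18)) - H(-934) = (-444 - 12*(-206 + 10*33)) - (1195 - 1539*(-934)) = (-444 - 12*(-206 + 330)) - (1195 + 1437426) = (-444 - 12*124) - 1*1438621 = (-444 - 1488) - 1438621 = -1932 - 1438621 = -1440553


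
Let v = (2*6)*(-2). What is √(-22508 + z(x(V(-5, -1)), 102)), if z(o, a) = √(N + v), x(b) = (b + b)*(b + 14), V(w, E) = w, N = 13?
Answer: √(-22508 + I*√11) ≈ 0.011 + 150.03*I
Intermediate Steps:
v = -24 (v = 12*(-2) = -24)
x(b) = 2*b*(14 + b) (x(b) = (2*b)*(14 + b) = 2*b*(14 + b))
z(o, a) = I*√11 (z(o, a) = √(13 - 24) = √(-11) = I*√11)
√(-22508 + z(x(V(-5, -1)), 102)) = √(-22508 + I*√11)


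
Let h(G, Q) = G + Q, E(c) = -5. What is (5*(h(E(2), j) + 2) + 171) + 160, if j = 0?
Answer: 316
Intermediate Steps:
(5*(h(E(2), j) + 2) + 171) + 160 = (5*((-5 + 0) + 2) + 171) + 160 = (5*(-5 + 2) + 171) + 160 = (5*(-3) + 171) + 160 = (-15 + 171) + 160 = 156 + 160 = 316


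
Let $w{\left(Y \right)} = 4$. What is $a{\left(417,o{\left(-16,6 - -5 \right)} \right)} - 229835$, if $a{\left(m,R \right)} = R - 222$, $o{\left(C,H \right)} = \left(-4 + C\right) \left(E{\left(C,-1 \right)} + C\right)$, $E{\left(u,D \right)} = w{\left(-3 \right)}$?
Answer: $-229817$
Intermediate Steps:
$E{\left(u,D \right)} = 4$
$o{\left(C,H \right)} = \left(-4 + C\right) \left(4 + C\right)$
$a{\left(m,R \right)} = -222 + R$
$a{\left(417,o{\left(-16,6 - -5 \right)} \right)} - 229835 = \left(-222 - \left(16 - \left(-16\right)^{2}\right)\right) - 229835 = \left(-222 + \left(-16 + 256\right)\right) - 229835 = \left(-222 + 240\right) - 229835 = 18 - 229835 = -229817$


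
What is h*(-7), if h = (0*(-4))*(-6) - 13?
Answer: 91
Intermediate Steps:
h = -13 (h = 0*(-6) - 13 = 0 - 13 = -13)
h*(-7) = -13*(-7) = 91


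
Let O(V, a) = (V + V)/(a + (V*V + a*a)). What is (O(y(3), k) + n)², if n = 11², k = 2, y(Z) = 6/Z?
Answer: 368449/25 ≈ 14738.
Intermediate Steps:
O(V, a) = 2*V/(a + V² + a²) (O(V, a) = (2*V)/(a + (V² + a²)) = (2*V)/(a + V² + a²) = 2*V/(a + V² + a²))
n = 121
(O(y(3), k) + n)² = (2*(6/3)/(2 + (6/3)² + 2²) + 121)² = (2*(6*(⅓))/(2 + (6*(⅓))² + 4) + 121)² = (2*2/(2 + 2² + 4) + 121)² = (2*2/(2 + 4 + 4) + 121)² = (2*2/10 + 121)² = (2*2*(⅒) + 121)² = (⅖ + 121)² = (607/5)² = 368449/25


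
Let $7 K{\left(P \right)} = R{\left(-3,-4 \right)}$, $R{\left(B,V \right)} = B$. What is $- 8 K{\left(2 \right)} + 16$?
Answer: $\frac{136}{7} \approx 19.429$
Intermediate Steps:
$K{\left(P \right)} = - \frac{3}{7}$ ($K{\left(P \right)} = \frac{1}{7} \left(-3\right) = - \frac{3}{7}$)
$- 8 K{\left(2 \right)} + 16 = \left(-8\right) \left(- \frac{3}{7}\right) + 16 = \frac{24}{7} + 16 = \frac{136}{7}$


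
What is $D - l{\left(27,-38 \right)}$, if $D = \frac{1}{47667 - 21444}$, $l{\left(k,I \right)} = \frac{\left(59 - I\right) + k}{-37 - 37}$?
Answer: $\frac{1625863}{970251} \approx 1.6757$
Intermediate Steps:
$l{\left(k,I \right)} = - \frac{59}{74} - \frac{k}{74} + \frac{I}{74}$ ($l{\left(k,I \right)} = \frac{59 + k - I}{-74} = \left(59 + k - I\right) \left(- \frac{1}{74}\right) = - \frac{59}{74} - \frac{k}{74} + \frac{I}{74}$)
$D = \frac{1}{26223} \approx 3.8134 \cdot 10^{-5}$
$D - l{\left(27,-38 \right)} = \frac{1}{26223} - \left(- \frac{59}{74} - \frac{27}{74} + \frac{1}{74} \left(-38\right)\right) = \frac{1}{26223} - \left(- \frac{59}{74} - \frac{27}{74} - \frac{19}{37}\right) = \frac{1}{26223} - - \frac{62}{37} = \frac{1}{26223} + \frac{62}{37} = \frac{1625863}{970251}$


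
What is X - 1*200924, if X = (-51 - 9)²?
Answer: -197324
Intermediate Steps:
X = 3600 (X = (-60)² = 3600)
X - 1*200924 = 3600 - 1*200924 = 3600 - 200924 = -197324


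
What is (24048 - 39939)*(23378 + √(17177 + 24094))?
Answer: -371499798 - 15891*√41271 ≈ -3.7473e+8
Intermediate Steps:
(24048 - 39939)*(23378 + √(17177 + 24094)) = -15891*(23378 + √41271) = -371499798 - 15891*√41271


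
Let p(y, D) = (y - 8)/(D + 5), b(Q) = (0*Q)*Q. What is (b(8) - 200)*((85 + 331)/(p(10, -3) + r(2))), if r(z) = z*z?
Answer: -16640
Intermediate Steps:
b(Q) = 0 (b(Q) = 0*Q = 0)
p(y, D) = (-8 + y)/(5 + D)
r(z) = z²
(b(8) - 200)*((85 + 331)/(p(10, -3) + r(2))) = (0 - 200)*((85 + 331)/((-8 + 10)/(5 - 3) + 2²)) = -83200/(2/2 + 4) = -83200/((½)*2 + 4) = -83200/(1 + 4) = -83200/5 = -200*416/5 = -16640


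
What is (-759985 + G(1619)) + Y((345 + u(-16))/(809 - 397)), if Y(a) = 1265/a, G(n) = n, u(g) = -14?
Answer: -250497966/331 ≈ -7.5679e+5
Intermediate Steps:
(-759985 + G(1619)) + Y((345 + u(-16))/(809 - 397)) = (-759985 + 1619) + 1265/(((345 - 14)/(809 - 397))) = -758366 + 1265/((331/412)) = -758366 + 1265/((331*(1/412))) = -758366 + 1265/(331/412) = -758366 + 1265*(412/331) = -758366 + 521180/331 = -250497966/331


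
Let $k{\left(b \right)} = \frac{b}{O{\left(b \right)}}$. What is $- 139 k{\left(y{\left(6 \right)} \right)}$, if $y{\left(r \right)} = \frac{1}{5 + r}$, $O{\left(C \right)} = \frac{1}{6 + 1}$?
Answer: $- \frac{973}{11} \approx -88.455$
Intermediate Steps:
$O{\left(C \right)} = \frac{1}{7}$
$k{\left(b \right)} = 7 b$ ($k{\left(b \right)} = b \frac{1}{\frac{1}{7}} = b 7 = 7 b$)
$- 139 k{\left(y{\left(6 \right)} \right)} = - 139 \frac{7}{5 + 6} = - 139 \cdot \frac{7}{11} = - 139 \cdot 7 \cdot \frac{1}{11} = \left(-139\right) \frac{7}{11} = - \frac{973}{11}$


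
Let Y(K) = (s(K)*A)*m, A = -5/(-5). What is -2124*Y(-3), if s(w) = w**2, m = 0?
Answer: 0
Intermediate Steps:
A = 1 (A = -5*(-1/5) = 1)
Y(K) = 0 (Y(K) = (K**2*1)*0 = K**2*0 = 0)
-2124*Y(-3) = -2124*0 = 0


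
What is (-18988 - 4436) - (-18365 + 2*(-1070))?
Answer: -2919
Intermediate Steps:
(-18988 - 4436) - (-18365 + 2*(-1070)) = -23424 - (-18365 - 2140) = -23424 - 1*(-20505) = -23424 + 20505 = -2919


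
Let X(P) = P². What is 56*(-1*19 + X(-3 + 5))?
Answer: -840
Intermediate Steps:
56*(-1*19 + X(-3 + 5)) = 56*(-1*19 + (-3 + 5)²) = 56*(-19 + 2²) = 56*(-19 + 4) = 56*(-15) = -840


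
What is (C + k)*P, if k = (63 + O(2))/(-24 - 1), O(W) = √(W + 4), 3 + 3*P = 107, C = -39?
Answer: -35984/25 - 104*√6/75 ≈ -1442.8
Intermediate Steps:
P = 104/3 (P = -1 + (⅓)*107 = -1 + 107/3 = 104/3 ≈ 34.667)
O(W) = √(4 + W)
k = -63/25 - √6/25 (k = (63 + √(4 + 2))/(-24 - 1) = (63 + √6)/(-25) = (63 + √6)*(-1/25) = -63/25 - √6/25 ≈ -2.6180)
(C + k)*P = (-39 + (-63/25 - √6/25))*(104/3) = (-1038/25 - √6/25)*(104/3) = -35984/25 - 104*√6/75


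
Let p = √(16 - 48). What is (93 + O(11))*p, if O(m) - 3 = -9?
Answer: 348*I*√2 ≈ 492.15*I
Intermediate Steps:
O(m) = -6 (O(m) = 3 - 9 = -6)
p = 4*I*√2 (p = √(-32) = 4*I*√2 ≈ 5.6569*I)
(93 + O(11))*p = (93 - 6)*(4*I*√2) = 87*(4*I*√2) = 348*I*√2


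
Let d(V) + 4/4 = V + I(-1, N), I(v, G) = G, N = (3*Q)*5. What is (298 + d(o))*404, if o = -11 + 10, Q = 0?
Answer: 119584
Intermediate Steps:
N = 0 (N = (3*0)*5 = 0*5 = 0)
o = -1
d(V) = -1 + V (d(V) = -1 + (V + 0) = -1 + V)
(298 + d(o))*404 = (298 + (-1 - 1))*404 = (298 - 2)*404 = 296*404 = 119584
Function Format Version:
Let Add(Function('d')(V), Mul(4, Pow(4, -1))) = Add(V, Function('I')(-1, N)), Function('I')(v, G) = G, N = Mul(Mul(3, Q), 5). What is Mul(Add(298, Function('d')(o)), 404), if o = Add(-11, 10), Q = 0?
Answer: 119584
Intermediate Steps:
N = 0 (N = Mul(Mul(3, 0), 5) = Mul(0, 5) = 0)
o = -1
Function('d')(V) = Add(-1, V) (Function('d')(V) = Add(-1, Add(V, 0)) = Add(-1, V))
Mul(Add(298, Function('d')(o)), 404) = Mul(Add(298, Add(-1, -1)), 404) = Mul(Add(298, -2), 404) = Mul(296, 404) = 119584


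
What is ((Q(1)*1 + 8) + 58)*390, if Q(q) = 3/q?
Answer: 26910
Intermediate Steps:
((Q(1)*1 + 8) + 58)*390 = (((3/1)*1 + 8) + 58)*390 = (((3*1)*1 + 8) + 58)*390 = ((3*1 + 8) + 58)*390 = ((3 + 8) + 58)*390 = (11 + 58)*390 = 69*390 = 26910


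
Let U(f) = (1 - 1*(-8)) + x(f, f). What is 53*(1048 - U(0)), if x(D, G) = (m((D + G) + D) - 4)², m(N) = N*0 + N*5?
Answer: 54219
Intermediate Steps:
m(N) = 5*N (m(N) = 0 + 5*N = 5*N)
x(D, G) = (-4 + 5*G + 10*D)² (x(D, G) = (5*((D + G) + D) - 4)² = (5*(G + 2*D) - 4)² = ((5*G + 10*D) - 4)² = (-4 + 5*G + 10*D)²)
U(f) = 9 + (-4 + 15*f)² (U(f) = (1 - 1*(-8)) + (-4 + 5*f + 10*f)² = (1 + 8) + (-4 + 15*f)² = 9 + (-4 + 15*f)²)
53*(1048 - U(0)) = 53*(1048 - (9 + (-4 + 15*0)²)) = 53*(1048 - (9 + (-4 + 0)²)) = 53*(1048 - (9 + (-4)²)) = 53*(1048 - (9 + 16)) = 53*(1048 - 1*25) = 53*(1048 - 25) = 53*1023 = 54219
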